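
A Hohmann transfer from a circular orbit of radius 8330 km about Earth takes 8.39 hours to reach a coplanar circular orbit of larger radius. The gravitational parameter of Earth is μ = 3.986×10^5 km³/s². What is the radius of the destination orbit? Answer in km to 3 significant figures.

Transfer time t = 8.39 hours = 30204 s, and t = π√(a_t³/μ).
So a_t = (μ t²/π²)^(1/3) = (3.986×10^5 × (30204)² / π²)^(1/3) = 33275 km.
Since a_t = (r₁ + r₂)/2, r₂ = 2a_t − r₁ = 2×33275 − 8330 = 58220 km.

r₂ = 58200 km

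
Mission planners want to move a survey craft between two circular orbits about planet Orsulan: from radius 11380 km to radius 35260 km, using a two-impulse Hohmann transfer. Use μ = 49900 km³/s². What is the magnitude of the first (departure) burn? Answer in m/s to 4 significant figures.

Δv₁ = 480.9 m/s

Transfer-ellipse semi-major axis a_t = (r₁ + r₂)/2 = (11380 + 35260)/2 = 23320 km.
Circular speed at r = 11380 km: v_c = √(μ/r) = 2.0940 km/s.
Vis-viva on the transfer ellipse at r = 11380 km gives v_t = √[μ(2/r − 1/a_t)] = 2.5749 km/s.
Δv₁ = |v_t − v_c| = |2.5749 − 2.0940| = 0.4809 km/s.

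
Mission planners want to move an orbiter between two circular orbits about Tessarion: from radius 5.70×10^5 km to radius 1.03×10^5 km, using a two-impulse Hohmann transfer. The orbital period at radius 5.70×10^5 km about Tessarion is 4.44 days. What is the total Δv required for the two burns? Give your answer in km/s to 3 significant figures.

Δv = 10.8 km/s

From Kepler's third law T² = 4π²r³/μ at r = 5.70×10^5 km, T = 4.44 days = 4.44 × 86400 s = 3.83616×10^5 s: μ = 4π²r³/T² = 4.96811×10^7 km³/s².
The Hohmann ellipse has a_t = (r₁ + r₂)/2 = 3.365×10^5 km.
Circular speed at r₁: v₁ = √(μ/r₁) = √(4.96811×10^7/5.700×10^5) = 9.336 km/s.
On the transfer ellipse at r₁, vis-viva gives v_a = √[μ(2/r₁ − 1/a_t)] = 5.165 km/s.
First burn Δv₁ = |v_a − v₁| = 4.171 km/s.
At r₂, v₂ = √(μ/r₂) = 21.962 km/s.
Transfer-orbit speed at r₂: v_p = √[μ(2/r₂ − 1/a_t)] = 28.584 km/s.
Second burn Δv₂ = |v₂ − v_p| = 6.622 km/s.
Total Δv = Δv₁ + Δv₂ = 10.79 km/s.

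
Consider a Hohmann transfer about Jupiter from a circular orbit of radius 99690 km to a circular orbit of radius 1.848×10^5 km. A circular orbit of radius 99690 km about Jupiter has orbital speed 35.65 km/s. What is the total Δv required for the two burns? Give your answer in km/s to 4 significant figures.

From the circular-orbit relation v² = μ/r at r = 99690 km: μ = v²r = (35.65)² × 99690 = 1.26698×10^8 km³/s².
Semi-major axis of the transfer orbit: a_t = (99690 + 1.848×10^5)/2 = 1.42245×10^5 km.
Circular speed at r₁: v₁ = √(μ/r₁) = √(1.26698×10^8/99690) = 35.650 km/s.
Transfer-orbit speed at r₁ (v² = μ(2/r − 1/a)): v_p = √[μ(2/r₁ − 1/a_t)] = 40.634 km/s.
First burn Δv₁ = |v_p − v₁| = 4.984 km/s.
At r₂, v₂ = √(μ/r₂) = 26.184 km/s.
Transfer-orbit speed at r₂: v_a = √[μ(2/r₂ − 1/a_t)] = 21.920 km/s.
Second burn Δv₂ = |v₂ − v_a| = 4.264 km/s.
Total Δv = Δv₁ + Δv₂ = 9.248 km/s.

Δv = 9.248 km/s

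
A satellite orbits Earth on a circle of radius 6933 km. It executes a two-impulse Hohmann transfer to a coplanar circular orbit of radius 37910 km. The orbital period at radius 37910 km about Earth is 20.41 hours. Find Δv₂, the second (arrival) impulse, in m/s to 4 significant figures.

Δv₂ = 1439 m/s

From Kepler's third law T² = 4π²r³/μ at r = 37910 km, T = 20.41 hours = 20.41 × 3600 s = 73476 s: μ = 4π²r³/T² = 3.98410×10^5 km³/s².
The Hohmann ellipse has a_t = (r₁ + r₂)/2 = 22421.5 km.
On the circular orbit at r = 37910 km, v_c = √(μ/r) = 3.242 km/s.
Transfer-orbit speed at the same r (vis-viva, a = a_t): v_t = √[μ(2/r − 1/a_t)] = 1.803 km/s.
Δv₂ = |v_t − v_c| = |1.803 − 3.242| = 1.439 km/s.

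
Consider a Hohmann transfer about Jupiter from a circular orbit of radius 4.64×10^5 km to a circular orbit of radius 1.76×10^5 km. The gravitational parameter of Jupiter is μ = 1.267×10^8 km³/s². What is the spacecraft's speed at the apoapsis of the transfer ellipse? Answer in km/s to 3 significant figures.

The Hohmann ellipse has a_t = (r₁ + r₂)/2 = 3.200×10^5 km.
At apoapsis, r = 4.640×10^5 km.
Vis-viva: v = √[μ(2/r − 1/a_t)] = √[1.267×10^8 × (2/4.640×10^5 − 1/3.200×10^5)] = 12.25 km/s.

v = 12.3 km/s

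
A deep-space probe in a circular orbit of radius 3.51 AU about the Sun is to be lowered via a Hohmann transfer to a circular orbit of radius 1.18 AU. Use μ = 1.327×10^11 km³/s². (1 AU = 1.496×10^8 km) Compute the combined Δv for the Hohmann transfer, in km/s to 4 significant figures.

In km: r₁ = 3.51 × 1.496×10^8 = 5.25096×10^8 km; r₂ = 1.18 × 1.496×10^8 = 1.76528×10^8 km.
The Hohmann ellipse has a_t = (r₁ + r₂)/2 = 3.50812×10^8 km.
At r₁ the circular-orbit speed is v₁ = √(μ/r₁) = 15.90 km/s.
Transfer-orbit speed at r₁ (v² = μ(2/r − 1/a)): v_a = √[μ(2/r₁ − 1/a_t)] = 11.28 km/s.
First burn Δv₁ = |v_a − v₁| = 4.620 km/s.
Circular speed at r₂: v₂ = √(μ/r₂) = 27.418 km/s.
Transfer-orbit speed at r₂: v_p = √[μ(2/r₂ − 1/a_t)] = 33.544 km/s.
Second burn Δv₂ = |v₂ − v_p| = 6.126 km/s.
Δv = Δv₁ + Δv₂ = 4.620 + 6.126 = 10.75 km/s.

Δv = 10.75 km/s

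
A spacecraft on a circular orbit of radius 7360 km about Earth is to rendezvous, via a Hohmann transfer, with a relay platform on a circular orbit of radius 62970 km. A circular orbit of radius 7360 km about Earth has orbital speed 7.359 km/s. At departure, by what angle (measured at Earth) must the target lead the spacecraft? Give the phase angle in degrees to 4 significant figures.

From the circular-orbit relation v² = μ/r at r = 7360 km: μ = v²r = (7.359)² × 7360 = 3.98580×10^5 km³/s².
The Hohmann ellipse has a_t = (r₁ + r₂)/2 = 35165 km.
Transfer time t = π√(a_t³/μ) = 32813.9 s.
Target angular speed ω₂ = √(μ/r₂³) = 3.99537×10^-5 rad/s.
Angle swept by the target during transfer: ω₂·t = 1.31104 rad = 75.12°.
The spacecraft traverses 180° on the transfer ellipse, so the target must lead by 180° − 75.12° = 104.9°.

φ = 104.9°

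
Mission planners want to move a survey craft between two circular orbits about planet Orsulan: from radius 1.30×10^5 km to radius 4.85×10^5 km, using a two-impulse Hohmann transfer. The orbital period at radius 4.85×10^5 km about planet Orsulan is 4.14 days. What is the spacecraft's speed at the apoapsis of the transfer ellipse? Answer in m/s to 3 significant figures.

v = 5540 m/s

From Kepler's third law T² = 4π²r³/μ at r = 4.85×10^5 km, T = 4.14 days = 4.14 × 86400 s = 3.57696×10^5 s: μ = 4π²r³/T² = 3.52011×10^7 km³/s².
Semi-major axis of the transfer orbit: a_t = (1.300×10^5 + 4.850×10^5)/2 = 3.075×10^5 km.
At apoapsis, r = 4.850×10^5 km.
From the vis-viva equation, v = √[μ(2/r − 1/a_t)] = 5.539 km/s.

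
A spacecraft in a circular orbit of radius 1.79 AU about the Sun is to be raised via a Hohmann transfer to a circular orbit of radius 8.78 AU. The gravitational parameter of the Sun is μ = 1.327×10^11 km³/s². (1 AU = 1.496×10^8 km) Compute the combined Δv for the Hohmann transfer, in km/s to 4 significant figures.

Δv = 10.63 km/s

In km: r₁ = 1.79 × 1.496×10^8 = 2.67784×10^8 km; r₂ = 8.78 × 1.496×10^8 = 1.313488×10^9 km.
The Hohmann ellipse has a_t = (r₁ + r₂)/2 = 7.90636×10^8 km.
Circular speed at r₁: v₁ = √(μ/r₁) = √(1.327×10^11/2.67784×10^8) = 22.2609 km/s.
Transfer-orbit speed at r₁ (vis-viva equation): v_p = √[μ(2/r₁ − 1/a_t)] = 28.6925 km/s.
First burn Δv₁ = |v_p − v₁| = 6.432 km/s.
At r₂, v₂ = √(μ/r₂) = 10.0513 km/s.
Transfer-orbit speed at r₂: v_a = √[μ(2/r₂ − 1/a_t)] = 5.84960 km/s.
Second burn Δv₂ = |v₂ − v_a| = 4.202 km/s.
Total Δv = Δv₁ + Δv₂ = 10.63 km/s.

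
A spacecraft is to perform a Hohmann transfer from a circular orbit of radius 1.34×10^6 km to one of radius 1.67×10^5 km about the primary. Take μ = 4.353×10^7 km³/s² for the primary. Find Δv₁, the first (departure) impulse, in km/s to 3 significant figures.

Δv₁ = 3.02 km/s

Transfer-ellipse semi-major axis a_t = (r₁ + r₂)/2 = (1.340×10^6 + 1.670×10^5)/2 = 7.535×10^5 km.
Circular speed at r = 1.340×10^6 km: v_c = √(μ/r) = 5.6996 km/s.
Transfer-orbit speed at the same r (vis-viva, a = a_t): v_t = √[μ(2/r − 1/a_t)] = 2.6832 km/s.
Δv₁ = |v_t − v_c| = |2.6832 − 5.6996| = 3.016 km/s.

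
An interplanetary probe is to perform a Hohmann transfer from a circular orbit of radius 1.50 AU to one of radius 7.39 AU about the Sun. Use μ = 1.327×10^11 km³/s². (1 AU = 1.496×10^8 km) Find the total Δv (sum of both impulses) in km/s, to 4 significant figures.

In km: r₁ = 1.50 × 1.496×10^8 = 2.244×10^8 km; r₂ = 7.39 × 1.496×10^8 = 1.105544×10^9 km.
Semi-major axis of the transfer orbit: a_t = (2.244×10^8 + 1.105544×10^9)/2 = 6.64972×10^8 km.
At r₁ the circular-orbit speed is v₁ = √(μ/r₁) = 24.318 km/s.
On the transfer ellipse at r₁, vis-viva equation gives v_p = √[μ(2/r₁ − 1/a_t)] = 31.355 km/s.
First burn Δv₁ = |v_p − v₁| = 7.037 km/s.
At r₂, v₂ = √(μ/r₂) = 10.95588 km/s.
Transfer-orbit speed at r₂: v_a = √[μ(2/r₂ − 1/a_t)] = 6.364396 km/s.
Second burn Δv₂ = |v₂ − v_a| = 4.591 km/s.
Δv = Δv₁ + Δv₂ = 7.037 + 4.591 = 11.63 km/s.

Δv = 11.63 km/s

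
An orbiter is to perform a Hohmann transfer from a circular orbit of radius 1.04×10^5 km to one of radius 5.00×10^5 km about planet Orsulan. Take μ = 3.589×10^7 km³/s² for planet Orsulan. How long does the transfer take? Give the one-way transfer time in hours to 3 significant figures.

The Hohmann ellipse has a_t = (r₁ + r₂)/2 = 3.020×10^5 km.
Transfer time t = π√(a_t³/μ) = π√((3.020×10^5)³ / 3.589×10^7) = 87030 s.
Converting: 87030 s ÷ 3600 s/hour = 24.2 hours.

t = 24.2 hours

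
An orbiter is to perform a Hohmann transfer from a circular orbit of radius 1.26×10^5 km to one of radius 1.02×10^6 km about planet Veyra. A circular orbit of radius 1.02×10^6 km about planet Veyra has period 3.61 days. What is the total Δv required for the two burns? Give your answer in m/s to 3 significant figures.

From Kepler's third law T² = 4π²r³/μ at r = 1.02×10^6 km, T = 3.61 days = 3.61 × 86400 s = 3.11904×10^5 s: μ = 4π²r³/T² = 4.30644×10^8 km³/s².
The Hohmann ellipse has a_t = (r₁ + r₂)/2 = 5.730×10^5 km.
Circular speed at r₁: v₁ = √(μ/r₁) = √(4.30644×10^8/1.260×10^5) = 58.46 km/s.
On the transfer ellipse at r₁, v² = μ(2/r − 1/a) gives v_p = √[μ(2/r₁ − 1/a_t)] = 78.00 km/s.
First burn Δv₁ = |v_p − v₁| = 19.54 km/s.
At r₂, v₂ = √(μ/r₂) = 20.548 km/s.
Transfer-orbit speed at r₂: v_a = √[μ(2/r₂ − 1/a_t)] = 9.6353 km/s.
Second burn Δv₂ = |v₂ − v_a| = 10.91 km/s.
Δv = Δv₁ + Δv₂ = 19.54 + 10.91 = 30.45 km/s.

Δv = 30500 m/s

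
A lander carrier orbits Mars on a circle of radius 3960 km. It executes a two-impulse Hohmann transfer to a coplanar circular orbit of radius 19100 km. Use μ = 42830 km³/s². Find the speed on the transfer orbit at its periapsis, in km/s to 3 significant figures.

Semi-major axis of the transfer orbit: a_t = (3960 + 19100)/2 = 11530 km.
The periapsis of the transfer ellipse is at r = 3960 km.
Applying v² = μ(2/r − 1/a_t): v = 4.233 km/s.

v = 4.23 km/s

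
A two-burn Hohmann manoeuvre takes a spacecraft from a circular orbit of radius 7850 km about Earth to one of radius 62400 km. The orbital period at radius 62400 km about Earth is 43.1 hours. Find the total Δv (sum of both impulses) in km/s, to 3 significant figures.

From Kepler's third law T² = 4π²r³/μ at r = 62400 km, T = 43.1 hours = 43.1 × 3600 s = 1.5516×10^5 s: μ = 4π²r³/T² = 3.98432×10^5 km³/s².
Transfer-ellipse semi-major axis a_t = (r₁ + r₂)/2 = (7850 + 62400)/2 = 35125 km.
At r₁ the circular-orbit speed is v₁ = √(μ/r₁) = 7.1243 km/s.
On the transfer ellipse at r₁, vis-viva gives v_p = √[μ(2/r₁ − 1/a_t)] = 9.4957 km/s.
First burn Δv₁ = |v_p − v₁| = 2.3714 km/s.
At r₂, v₂ = √(μ/r₂) = 2.5269 km/s.
Transfer-orbit speed at r₂: v_a = √[μ(2/r₂ − 1/a_t)] = 1.1946 km/s.
Second burn Δv₂ = |v₂ − v_a| = 1.3323 km/s.
Total Δv = Δv₁ + Δv₂ = 3.704 km/s.

Δv = 3.70 km/s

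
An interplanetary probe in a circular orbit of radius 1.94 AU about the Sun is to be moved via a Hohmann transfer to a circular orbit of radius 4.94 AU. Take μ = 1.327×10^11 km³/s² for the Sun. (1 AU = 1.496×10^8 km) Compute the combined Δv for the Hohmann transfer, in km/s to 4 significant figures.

In km: r₁ = 1.94 × 1.496×10^8 = 2.90224×10^8 km; r₂ = 4.94 × 1.496×10^8 = 7.39024×10^8 km.
The Hohmann ellipse has a_t = (r₁ + r₂)/2 = 5.14624×10^8 km.
At r₁ the circular-orbit speed is v₁ = √(μ/r₁) = 21.383 km/s.
On the transfer ellipse at r₁, vis-viva gives v_p = √[μ(2/r₁ − 1/a_t)] = 25.624 km/s.
First burn Δv₁ = |v_p − v₁| = 4.241 km/s.
Circular speed at r₂: v₂ = √(μ/r₂) = 13.400 km/s.
Transfer-orbit speed at r₂: v_a = √[μ(2/r₂ − 1/a_t)] = 10.063 km/s.
Second burn Δv₂ = |v₂ − v_a| = 3.337 km/s.
Total Δv = Δv₁ + Δv₂ = 7.578 km/s.

Δv = 7.578 km/s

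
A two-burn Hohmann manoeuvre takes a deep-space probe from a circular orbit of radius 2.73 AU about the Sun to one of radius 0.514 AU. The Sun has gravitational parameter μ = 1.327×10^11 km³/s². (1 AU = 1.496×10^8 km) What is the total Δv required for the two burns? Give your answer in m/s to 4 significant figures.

Δv = 20230 m/s

In km: r₁ = 2.73 × 1.496×10^8 = 4.08408×10^8 km; r₂ = 0.514 × 1.496×10^8 = 7.68944×10^7 km.
Semi-major axis of the transfer orbit: a_t = (4.08408×10^8 + 7.68944×10^7)/2 = 2.426512×10^8 km.
At r₁ the circular-orbit speed is v₁ = √(μ/r₁) = 18.0255 km/s.
Transfer-orbit speed at r₁ (vis-viva): v_a = √[μ(2/r₁ − 1/a_t)] = 10.1472 km/s.
First burn Δv₁ = |v_a − v₁| = 7.878 km/s.
At r₂, v₂ = √(μ/r₂) = 41.54 km/s.
Transfer-orbit speed at r₂: v_p = √[μ(2/r₂ − 1/a_t)] = 53.89 km/s.
Second burn Δv₂ = |v₂ − v_p| = 12.35 km/s.
Δv = Δv₁ + Δv₂ = 7.878 + 12.35 = 20.23 km/s.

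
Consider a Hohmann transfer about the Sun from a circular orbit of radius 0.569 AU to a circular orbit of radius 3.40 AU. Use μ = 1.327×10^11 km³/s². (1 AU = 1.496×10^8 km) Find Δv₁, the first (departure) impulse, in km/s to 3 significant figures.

In km: r₁ = 0.569 × 1.496×10^8 = 8.51224×10^7 km; r₂ = 3.40 × 1.496×10^8 = 5.0864×10^8 km.
Semi-major axis of the transfer orbit: a_t = (8.51224×10^7 + 5.0864×10^8)/2 = 2.968812×10^8 km.
On the circular orbit at r = 8.51224×10^7 km, v_c = √(μ/r) = 39.48 km/s.
Transfer-orbit speed at the same r (vis-viva, a = a_t): v_t = √[μ(2/r − 1/a_t)] = 51.68 km/s.
Δv₁ = |v_t − v_c| = |51.68 − 39.48| = 12.20 km/s.

Δv₁ = 12.2 km/s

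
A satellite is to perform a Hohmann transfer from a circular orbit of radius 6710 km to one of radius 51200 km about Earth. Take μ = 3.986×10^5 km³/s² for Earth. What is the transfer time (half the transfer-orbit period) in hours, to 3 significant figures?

Semi-major axis of the transfer orbit: a_t = (6710 + 51200)/2 = 28955 km.
By Kepler's third law the transfer-orbit period is T = 2π√(a_t³/μ), so t = T/2 = 24520 s.
Converting: 24520 s ÷ 3600 s/hour = 6.81 hours.

t = 6.81 hours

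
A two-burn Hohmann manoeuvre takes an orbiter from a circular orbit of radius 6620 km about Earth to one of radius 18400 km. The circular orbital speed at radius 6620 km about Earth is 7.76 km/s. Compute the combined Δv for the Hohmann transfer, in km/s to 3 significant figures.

From the circular-orbit relation v² = μ/r at r = 6620 km: μ = v²r = (7.76)² × 6620 = 3.98641×10^5 km³/s².
Transfer-ellipse semi-major axis a_t = (r₁ + r₂)/2 = (6620 + 18400)/2 = 12510 km.
Circular speed at r₁: v₁ = √(μ/r₁) = √(3.98641×10^5/6620) = 7.760 km/s.
On the transfer ellipse at r₁, v² = μ(2/r − 1/a) gives v_p = √[μ(2/r₁ − 1/a_t)] = 9.411 km/s.
First burn Δv₁ = |v_p − v₁| = 1.651 km/s.
At r₂, v₂ = √(μ/r₂) = 4.655 km/s.
Transfer-orbit speed at r₂: v_a = √[μ(2/r₂ − 1/a_t)] = 3.386 km/s.
Second burn Δv₂ = |v₂ − v_a| = 1.269 km/s.
Total Δv = Δv₁ + Δv₂ = 2.920 km/s.

Δv = 2.92 km/s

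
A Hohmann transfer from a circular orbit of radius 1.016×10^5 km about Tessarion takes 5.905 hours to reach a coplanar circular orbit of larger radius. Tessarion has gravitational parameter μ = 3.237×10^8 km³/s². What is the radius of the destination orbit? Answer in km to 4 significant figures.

r₂ = 3.897×10^5 km

Transfer time t = 5.905 hours = 21258 s, and t = π√(a_t³/μ).
So a_t = (μ t²/π²)^(1/3) = (3.237×10^8 × (21258)² / π²)^(1/3) = 2.4564×10^5 km.
Since a_t = (r₁ + r₂)/2, r₂ = 2a_t − r₁ = 2×2.4564×10^5 − 1.016×10^5 = 3.8968×10^5 km.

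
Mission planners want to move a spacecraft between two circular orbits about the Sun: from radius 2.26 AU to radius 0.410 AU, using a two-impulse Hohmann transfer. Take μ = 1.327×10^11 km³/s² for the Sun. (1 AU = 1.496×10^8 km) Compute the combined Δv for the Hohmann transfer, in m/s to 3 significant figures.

In km: r₁ = 2.26 × 1.496×10^8 = 3.38096×10^8 km; r₂ = 0.410 × 1.496×10^8 = 6.1336×10^7 km.
Semi-major axis of the transfer orbit: a_t = (3.38096×10^8 + 6.1336×10^7)/2 = 1.99716×10^8 km.
Circular speed at r₁: v₁ = √(μ/r₁) = √(1.327×10^11/3.38096×10^8) = 19.811 km/s.
On the transfer ellipse at r₁, vis-viva gives v_a = √[μ(2/r₁ − 1/a_t)] = 10.979 km/s.
First burn Δv₁ = |v_a − v₁| = 8.832 km/s.
At r₂, v₂ = √(μ/r₂) = 46.51 km/s.
Transfer-orbit speed at r₂: v_p = √[μ(2/r₂ − 1/a_t)] = 60.52 km/s.
Second burn Δv₂ = |v₂ − v_p| = 14.01 km/s.
Δv = Δv₁ + Δv₂ = 8.832 + 14.01 = 22.84 km/s.

Δv = 22800 m/s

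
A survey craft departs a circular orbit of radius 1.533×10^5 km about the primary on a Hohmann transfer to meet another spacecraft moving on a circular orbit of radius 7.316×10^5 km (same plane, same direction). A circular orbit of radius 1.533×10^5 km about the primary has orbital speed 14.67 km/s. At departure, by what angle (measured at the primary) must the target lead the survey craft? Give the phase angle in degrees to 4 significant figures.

From the circular-orbit relation v² = μ/r at r = 1.533×10^5 km: μ = v²r = (14.67)² × 1.533×10^5 = 3.29915×10^7 km³/s².
Transfer-ellipse semi-major axis a_t = (r₁ + r₂)/2 = (1.533×10^5 + 7.316×10^5)/2 = 4.4245×10^5 km.
Transfer time t = π√(a_t³/μ) = 1.6097×10^5 s.
The target's mean motion on its circular orbit is ω₂ = √(μ/r₂³) = 9.1789×10^-6 rad/s.
Angle swept by the target during transfer: ω₂·t = 1.47753 rad = 84.66°.
The survey craft traverses 180° on the transfer ellipse, so the target must lead by 180° − 84.66° = 95.34°.

φ = 95.34°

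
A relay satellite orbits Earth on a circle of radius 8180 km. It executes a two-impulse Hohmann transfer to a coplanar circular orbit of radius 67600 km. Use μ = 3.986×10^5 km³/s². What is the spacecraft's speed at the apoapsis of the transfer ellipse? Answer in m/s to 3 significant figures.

The Hohmann ellipse has a_t = (r₁ + r₂)/2 = 37890 km.
The apoapsis of the transfer ellipse is at r = 67600 km.
Vis-viva: v = √[μ(2/r − 1/a_t)] = √[3.986×10^5 × (2/67600 − 1/37890)] = 1.128 km/s.

v = 1130 m/s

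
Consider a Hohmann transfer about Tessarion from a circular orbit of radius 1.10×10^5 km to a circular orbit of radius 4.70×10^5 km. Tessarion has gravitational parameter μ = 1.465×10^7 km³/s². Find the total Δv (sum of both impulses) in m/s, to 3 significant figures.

Δv = 5300 m/s

Transfer-ellipse semi-major axis a_t = (r₁ + r₂)/2 = (1.100×10^5 + 4.700×10^5)/2 = 2.900×10^5 km.
Circular speed at r₁: v₁ = √(μ/r₁) = √(1.465×10^7/1.100×10^5) = 11.5404 km/s.
On the transfer ellipse at r₁, v² = μ(2/r − 1/a) gives v_p = √[μ(2/r₁ − 1/a_t)] = 14.6917 km/s.
First burn Δv₁ = |v_p − v₁| = 3.151 km/s.
Circular speed at r₂: v₂ = √(μ/r₂) = 5.583 km/s.
Transfer-orbit speed at r₂: v_a = √[μ(2/r₂ − 1/a_t)] = 3.438 km/s.
Second burn Δv₂ = |v₂ − v_a| = 2.145 km/s.
Δv = Δv₁ + Δv₂ = 3.151 + 2.145 = 5.296 km/s.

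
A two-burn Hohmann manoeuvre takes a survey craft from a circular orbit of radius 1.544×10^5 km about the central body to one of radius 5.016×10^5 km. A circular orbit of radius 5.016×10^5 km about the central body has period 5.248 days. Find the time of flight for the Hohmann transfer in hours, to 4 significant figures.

From Kepler's third law T² = 4π²r³/μ at r = 5.016×10^5 km, T = 5.248 days = 5.248 × 86400 s = 4.534272×10^5 s: μ = 4π²r³/T² = 2.42336×10^7 km³/s².
Semi-major axis of the transfer orbit: a_t = (1.544×10^5 + 5.016×10^5)/2 = 3.280×10^5 km.
Half the transfer-orbit period gives t = π√(a_t³/μ) = 1.1988×10^5 s.
Converting: 1.1988×10^5 s ÷ 3600 s/hour = 33.30 hours.

t = 33.30 hours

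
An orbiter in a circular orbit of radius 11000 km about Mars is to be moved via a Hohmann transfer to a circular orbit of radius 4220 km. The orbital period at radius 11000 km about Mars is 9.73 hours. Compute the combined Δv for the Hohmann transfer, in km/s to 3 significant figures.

Δv = 1.15 km/s

From Kepler's third law T² = 4π²r³/μ at r = 11000 km, T = 9.73 hours = 9.73 × 3600 s = 35028 s: μ = 4π²r³/T² = 42826.0 km³/s².
Semi-major axis of the transfer orbit: a_t = (11000 + 4220)/2 = 7610 km.
At r₁ the circular-orbit speed is v₁ = √(μ/r₁) = 1.9731 km/s.
On the transfer ellipse at r₁, vis-viva gives v_a = √[μ(2/r₁ − 1/a_t)] = 1.4693 km/s.
First burn Δv₁ = |v_a − v₁| = 0.5038 km/s.
At r₂, v₂ = √(μ/r₂) = 3.1856 km/s.
Transfer-orbit speed at r₂: v_p = √[μ(2/r₂ − 1/a_t)] = 3.8300 km/s.
Second burn Δv₂ = |v₂ − v_p| = 0.6444 km/s.
Δv = Δv₁ + Δv₂ = 0.5038 + 0.6444 = 1.148 km/s.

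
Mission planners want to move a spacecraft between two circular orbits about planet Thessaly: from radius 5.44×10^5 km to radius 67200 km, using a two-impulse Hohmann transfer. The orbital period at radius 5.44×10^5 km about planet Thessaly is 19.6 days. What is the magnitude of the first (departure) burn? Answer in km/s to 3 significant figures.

Δv₁ = 1.07 km/s

From Kepler's third law T² = 4π²r³/μ at r = 5.44×10^5 km, T = 19.6 days = 19.6 × 86400 s = 1.69344×10^6 s: μ = 4π²r³/T² = 2.21624×10^6 km³/s².
Semi-major axis of the transfer orbit: a_t = (5.440×10^5 + 67200)/2 = 3.056×10^5 km.
On the circular orbit at r = 5.440×10^5 km, v_c = √(μ/r) = 2.0184 km/s.
Vis-viva on the transfer ellipse at r = 5.440×10^5 km gives v_t = √[μ(2/r − 1/a_t)] = 0.94649 km/s.
Δv₁ = |v_t − v_c| = |0.94649 − 2.0184| = 1.072 km/s.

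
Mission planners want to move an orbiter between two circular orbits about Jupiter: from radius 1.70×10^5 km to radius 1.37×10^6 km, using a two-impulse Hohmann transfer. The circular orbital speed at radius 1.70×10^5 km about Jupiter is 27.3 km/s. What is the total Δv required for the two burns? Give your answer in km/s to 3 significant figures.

From the circular-orbit relation v² = μ/r at r = 1.70×10^5 km: μ = v²r = (27.3)² × 1.70×10^5 = 1.26699×10^8 km³/s².
Semi-major axis of the transfer orbit: a_t = (1.700×10^5 + 1.370×10^6)/2 = 7.700×10^5 km.
At r₁ the circular-orbit speed is v₁ = √(μ/r₁) = 27.300 km/s.
On the transfer ellipse at r₁, vis-viva equation gives v_p = √[μ(2/r₁ − 1/a_t)] = 36.415 km/s.
First burn Δv₁ = |v_p − v₁| = 9.115 km/s.
Circular speed at r₂: v₂ = √(μ/r₂) = 9.617 km/s.
Transfer-orbit speed at r₂: v_a = √[μ(2/r₂ − 1/a_t)] = 4.519 km/s.
Second burn Δv₂ = |v₂ − v_a| = 5.098 km/s.
Δv = Δv₁ + Δv₂ = 9.115 + 5.098 = 14.21 km/s.

Δv = 14.2 km/s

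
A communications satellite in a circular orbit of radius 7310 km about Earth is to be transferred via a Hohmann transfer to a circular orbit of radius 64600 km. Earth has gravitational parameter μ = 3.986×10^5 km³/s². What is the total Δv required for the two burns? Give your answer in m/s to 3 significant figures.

The Hohmann ellipse has a_t = (r₁ + r₂)/2 = 35955 km.
Circular speed at r₁: v₁ = √(μ/r₁) = √(3.986×10^5/7310) = 7.384 km/s.
On the transfer ellipse at r₁, vis-viva gives v_p = √[μ(2/r₁ − 1/a_t)] = 9.898 km/s.
First burn Δv₁ = |v_p − v₁| = 2.514 km/s.
At r₂, v₂ = √(μ/r₂) = 2.484 km/s.
Transfer-orbit speed at r₂: v_a = √[μ(2/r₂ − 1/a_t)] = 1.120 km/s.
Second burn Δv₂ = |v₂ − v_a| = 1.364 km/s.
Total Δv = Δv₁ + Δv₂ = 3.878 km/s.

Δv = 3880 m/s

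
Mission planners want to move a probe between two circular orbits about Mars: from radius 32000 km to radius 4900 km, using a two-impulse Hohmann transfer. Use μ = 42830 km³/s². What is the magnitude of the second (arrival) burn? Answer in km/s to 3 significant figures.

Δv₂ = 0.937 km/s

The Hohmann ellipse has a_t = (r₁ + r₂)/2 = 18450 km.
On the circular orbit at r = 4900 km, v_c = √(μ/r) = 2.9565 km/s.
Vis-viva on the transfer ellipse at r = 4900 km gives v_t = √[μ(2/r − 1/a_t)] = 3.8936 km/s.
Δv₂ = |v_t − v_c| = |3.8936 − 2.9565| = 0.9371 km/s.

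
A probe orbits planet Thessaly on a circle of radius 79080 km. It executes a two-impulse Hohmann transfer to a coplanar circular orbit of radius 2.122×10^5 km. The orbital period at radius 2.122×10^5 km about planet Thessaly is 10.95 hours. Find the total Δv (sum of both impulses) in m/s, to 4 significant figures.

Δv = 20370 m/s

From Kepler's third law T² = 4π²r³/μ at r = 2.122×10^5 km, T = 10.95 hours = 10.95 × 3600 s = 39420 s: μ = 4π²r³/T² = 2.42752×10^8 km³/s².
Transfer-ellipse semi-major axis a_t = (r₁ + r₂)/2 = (79080 + 2.122×10^5)/2 = 1.4564×10^5 km.
Circular speed at r₁: v₁ = √(μ/r₁) = √(2.42752×10^8/79080) = 55.405 km/s.
On the transfer ellipse at r₁, v² = μ(2/r − 1/a) gives v_p = √[μ(2/r₁ − 1/a_t)] = 66.878 km/s.
First burn Δv₁ = |v_p − v₁| = 11.47 km/s.
At r₂, v₂ = √(μ/r₂) = 33.82 km/s.
Transfer-orbit speed at r₂: v_a = √[μ(2/r₂ − 1/a_t)] = 24.92 km/s.
Second burn Δv₂ = |v₂ − v_a| = 8.900 km/s.
Δv = Δv₁ + Δv₂ = 11.47 + 8.900 = 20.37 km/s.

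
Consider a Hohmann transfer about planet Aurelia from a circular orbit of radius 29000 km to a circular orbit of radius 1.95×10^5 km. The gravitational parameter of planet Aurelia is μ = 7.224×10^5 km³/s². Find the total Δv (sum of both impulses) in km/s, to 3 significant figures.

Δv = 2.54 km/s

Semi-major axis of the transfer orbit: a_t = (29000 + 1.950×10^5)/2 = 1.120×10^5 km.
At r₁ the circular-orbit speed is v₁ = √(μ/r₁) = 4.991 km/s.
Transfer-orbit speed at r₁ (vis-viva): v_p = √[μ(2/r₁ − 1/a_t)] = 6.586 km/s.
First burn Δv₁ = |v_p − v₁| = 1.595 km/s.
At r₂, v₂ = √(μ/r₂) = 1.9247 km/s.
Transfer-orbit speed at r₂: v_a = √[μ(2/r₂ − 1/a_t)] = 0.97940 km/s.
Second burn Δv₂ = |v₂ − v_a| = 0.9453 km/s.
Δv = Δv₁ + Δv₂ = 1.595 + 0.9453 = 2.540 km/s.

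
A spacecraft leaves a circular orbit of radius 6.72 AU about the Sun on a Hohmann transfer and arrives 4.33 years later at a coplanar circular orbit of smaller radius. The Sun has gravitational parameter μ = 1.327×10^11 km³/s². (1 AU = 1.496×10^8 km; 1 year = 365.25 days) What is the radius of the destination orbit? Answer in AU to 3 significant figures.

In km: r₁ = 6.72 × 1.496×10^8 = 1.005312×10^9 km.
Transfer time t = 4.33 years × 365.25 × 86400 s = 1.36644408×10^8 s, and t = π√(a_t³/μ).
So a_t = (μ t²/π²)^(1/3) = (1.327×10^11 × (1.36644408×10^8)² / π²)^(1/3) = 6.3084×10^8 km.
Since a_t = (r₁ + r₂)/2, r₂ = 2a_t − r₁ = 2×6.3084×10^8 − 1.005312×10^9 = 2.56368×10^8 km.
In AU: r₂ = 2.56368×10^8 / 1.496×10^8 = 1.71 AU.

r₂ = 1.71 AU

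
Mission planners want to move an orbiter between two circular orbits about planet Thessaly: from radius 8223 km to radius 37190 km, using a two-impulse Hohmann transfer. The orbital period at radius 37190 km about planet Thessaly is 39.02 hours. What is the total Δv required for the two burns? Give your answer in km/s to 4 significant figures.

From Kepler's third law T² = 4π²r³/μ at r = 37190 km, T = 39.02 hours = 39.02 × 3600 s = 1.40472×10^5 s: μ = 4π²r³/T² = 1.02910×10^5 km³/s².
Transfer-ellipse semi-major axis a_t = (r₁ + r₂)/2 = (8223 + 37190)/2 = 22706.5 km.
At r₁ the circular-orbit speed is v₁ = √(μ/r₁) = 3.5376 km/s.
Transfer-orbit speed at r₁ (vis-viva): v_p = √[μ(2/r₁ − 1/a_t)] = 4.5274 km/s.
First burn Δv₁ = |v_p − v₁| = 0.9898 km/s.
At r₂, v₂ = √(μ/r₂) = 1.6635 km/s.
Transfer-orbit speed at r₂: v_a = √[μ(2/r₂ − 1/a_t)] = 1.0011 km/s.
Second burn Δv₂ = |v₂ − v_a| = 0.6624 km/s.
Total Δv = Δv₁ + Δv₂ = 1.652 km/s.

Δv = 1.652 km/s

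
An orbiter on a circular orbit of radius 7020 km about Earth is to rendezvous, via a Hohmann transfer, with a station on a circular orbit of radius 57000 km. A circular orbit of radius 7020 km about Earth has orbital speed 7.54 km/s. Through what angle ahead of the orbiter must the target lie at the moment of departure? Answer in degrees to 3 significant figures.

φ = 104°

From the circular-orbit relation v² = μ/r at r = 7020 km: μ = v²r = (7.54)² × 7020 = 3.99098×10^5 km³/s².
Transfer-ellipse semi-major axis a_t = (r₁ + r₂)/2 = (7020 + 57000)/2 = 32010 km.
Transfer time t = π√(a_t³/μ) = 28480 s.
The target's mean motion on its circular orbit is ω₂ = √(μ/r₂³) = 4.642×10^-5 rad/s.
Angle swept by the target during transfer: ω₂·t = 1.322 rad = 75.75°.
The orbiter traverses 180° on the transfer ellipse, so the target must lead by 180° − 75.75° = 104°.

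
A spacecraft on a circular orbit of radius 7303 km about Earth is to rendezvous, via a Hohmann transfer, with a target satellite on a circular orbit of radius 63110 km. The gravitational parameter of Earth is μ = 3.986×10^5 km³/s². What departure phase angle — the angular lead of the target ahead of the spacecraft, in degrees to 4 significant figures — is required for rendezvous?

Transfer-ellipse semi-major axis a_t = (r₁ + r₂)/2 = (7303 + 63110)/2 = 35206.5 km.
Transfer time t = π√(a_t³/μ) = 32870 s.
The target's mean motion on its circular orbit is ω₂ = √(μ/r₂³) = 3.982×10^-5 rad/s.
Angle swept by the target during transfer: ω₂·t = 1.309 rad = 75.00°.
Arrival is 180° from departure on the ellipse, so φ = 180° − 75.00° = 105.0°.

φ = 105.0°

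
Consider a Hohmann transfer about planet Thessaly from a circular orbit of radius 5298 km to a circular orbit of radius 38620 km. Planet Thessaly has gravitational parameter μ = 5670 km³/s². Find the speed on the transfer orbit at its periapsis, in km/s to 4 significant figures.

Semi-major axis of the transfer orbit: a_t = (5298 + 38620)/2 = 21959 km.
At periapsis, r = 5298 km.
Applying v² = μ(2/r − 1/a_t): v = 1.372 km/s.

v = 1.372 km/s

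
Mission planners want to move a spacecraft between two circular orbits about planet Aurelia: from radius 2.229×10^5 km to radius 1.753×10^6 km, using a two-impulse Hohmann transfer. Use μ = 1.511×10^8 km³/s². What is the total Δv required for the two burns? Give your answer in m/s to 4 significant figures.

Transfer-ellipse semi-major axis a_t = (r₁ + r₂)/2 = (2.229×10^5 + 1.753×10^6)/2 = 9.8795×10^5 km.
At r₁ the circular-orbit speed is v₁ = √(μ/r₁) = 26.036 km/s.
Transfer-orbit speed at r₁ (vis-viva equation): v_p = √[μ(2/r₁ − 1/a_t)] = 34.682 km/s.
First burn Δv₁ = |v_p − v₁| = 8.646 km/s.
At r₂, v₂ = √(μ/r₂) = 9.284 km/s.
Transfer-orbit speed at r₂: v_a = √[μ(2/r₂ − 1/a_t)] = 4.410 km/s.
Second burn Δv₂ = |v₂ − v_a| = 4.874 km/s.
Total Δv = Δv₁ + Δv₂ = 13.52 km/s.

Δv = 13520 m/s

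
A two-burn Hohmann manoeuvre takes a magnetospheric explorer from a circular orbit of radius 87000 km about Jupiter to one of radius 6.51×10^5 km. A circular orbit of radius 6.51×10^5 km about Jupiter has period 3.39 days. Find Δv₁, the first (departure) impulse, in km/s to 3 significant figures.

Δv₁ = 12.5 km/s

From Kepler's third law T² = 4π²r³/μ at r = 6.51×10^5 km, T = 3.39 days = 3.39 × 86400 s = 2.92896×10^5 s: μ = 4π²r³/T² = 1.26963×10^8 km³/s².
Transfer-ellipse semi-major axis a_t = (r₁ + r₂)/2 = (87000 + 6.510×10^5)/2 = 3.690×10^5 km.
Circular speed at r = 87000 km: v_c = √(μ/r) = 38.20 km/s.
Transfer-orbit speed at the same r (vis-viva, a = a_t): v_t = √[μ(2/r − 1/a_t)] = 50.74 km/s.
Δv₁ = |v_t − v_c| = |50.74 − 38.20| = 12.54 km/s.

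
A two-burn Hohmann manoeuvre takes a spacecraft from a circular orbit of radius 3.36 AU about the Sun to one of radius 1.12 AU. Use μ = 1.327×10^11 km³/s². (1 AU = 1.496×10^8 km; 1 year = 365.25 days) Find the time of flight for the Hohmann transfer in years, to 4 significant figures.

t = 1.676 years

In km: r₁ = 3.36 × 1.496×10^8 = 5.02656×10^8 km; r₂ = 1.12 × 1.496×10^8 = 1.67552×10^8 km.
Transfer-ellipse semi-major axis a_t = (r₁ + r₂)/2 = (5.02656×10^8 + 1.67552×10^8)/2 = 3.35104×10^8 km.
Transfer time t = π√(a_t³/μ) = π√((3.35104×10^8)³ / 1.327×10^11) = 5.290×10^7 s.
Converting: 5.290×10^7 s ÷ 3.15576×10^7 s/year (365.25 × 86400) = 1.676 years.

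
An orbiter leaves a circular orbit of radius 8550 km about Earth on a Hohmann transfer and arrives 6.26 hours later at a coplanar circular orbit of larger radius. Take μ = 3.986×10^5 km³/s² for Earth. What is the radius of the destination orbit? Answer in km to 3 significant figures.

Transfer time t = 6.26 hours = 22536 s, and t = π√(a_t³/μ).
So a_t = (μ t²/π²)^(1/3) = (3.986×10^5 × (22536)² / π²)^(1/3) = 27374 km.
Since a_t = (r₁ + r₂)/2, r₂ = 2a_t − r₁ = 2×27374 − 8550 = 46198 km.

r₂ = 46200 km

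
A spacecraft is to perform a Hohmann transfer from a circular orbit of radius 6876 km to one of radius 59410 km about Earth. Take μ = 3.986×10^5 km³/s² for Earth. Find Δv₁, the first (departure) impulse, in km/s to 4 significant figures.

The Hohmann ellipse has a_t = (r₁ + r₂)/2 = 33143 km.
On the circular orbit at r = 6876 km, v_c = √(μ/r) = 7.6138 km/s.
Vis-viva on the transfer ellipse at r = 6876 km gives v_t = √[μ(2/r − 1/a_t)] = 10.194 km/s.
Δv₁ = |v_t − v_c| = |10.194 − 7.6138| = 2.580 km/s.

Δv₁ = 2.580 km/s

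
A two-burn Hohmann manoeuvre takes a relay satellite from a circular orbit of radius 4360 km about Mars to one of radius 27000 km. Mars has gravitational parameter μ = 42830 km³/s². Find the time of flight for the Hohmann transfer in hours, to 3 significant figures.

The Hohmann ellipse has a_t = (r₁ + r₂)/2 = 15680 km.
Transfer time t = π√(a_t³/μ) = π√((15680)³ / 42830) = 29810 s.
Converting: 29810 s ÷ 3600 s/hour = 8.28 hours.

t = 8.28 hours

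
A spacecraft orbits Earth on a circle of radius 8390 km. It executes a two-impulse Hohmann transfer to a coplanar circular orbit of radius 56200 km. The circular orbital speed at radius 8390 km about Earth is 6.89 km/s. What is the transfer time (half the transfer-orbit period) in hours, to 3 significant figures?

t = 8.03 hours

From the circular-orbit relation v² = μ/r at r = 8390 km: μ = v²r = (6.89)² × 8390 = 3.98291×10^5 km³/s².
Transfer-ellipse semi-major axis a_t = (r₁ + r₂)/2 = (8390 + 56200)/2 = 32295 km.
Half the transfer-orbit period gives t = π√(a_t³/μ) = 28890.3 s.
Converting: 28890.3 s ÷ 3600 s/hour = 8.03 hours.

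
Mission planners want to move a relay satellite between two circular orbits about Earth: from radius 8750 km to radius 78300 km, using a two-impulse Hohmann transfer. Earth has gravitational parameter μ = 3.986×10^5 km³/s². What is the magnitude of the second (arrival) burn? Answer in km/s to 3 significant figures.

Δv₂ = 1.24 km/s

Transfer-ellipse semi-major axis a_t = (r₁ + r₂)/2 = (8750 + 78300)/2 = 43525 km.
On the circular orbit at r = 78300 km, v_c = √(μ/r) = 2.2563 km/s.
Transfer-orbit speed at the same r (vis-viva, a = a_t): v_t = √[μ(2/r − 1/a_t)] = 1.0116 km/s.
Δv₂ = |v_t − v_c| = |1.0116 − 2.2563| = 1.245 km/s.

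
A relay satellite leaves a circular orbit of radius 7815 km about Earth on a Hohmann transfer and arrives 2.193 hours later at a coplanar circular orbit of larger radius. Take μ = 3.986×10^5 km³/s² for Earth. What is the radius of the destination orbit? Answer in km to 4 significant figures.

r₂ = 19390 km

Transfer time t = 2.193 hours = 7894.8 s, and t = π√(a_t³/μ).
So a_t = (μ t²/π²)^(1/3) = (3.986×10^5 × (7894.8)² / π²)^(1/3) = 13603 km.
Since a_t = (r₁ + r₂)/2, r₂ = 2a_t − r₁ = 2×13603 − 7815 = 19391 km.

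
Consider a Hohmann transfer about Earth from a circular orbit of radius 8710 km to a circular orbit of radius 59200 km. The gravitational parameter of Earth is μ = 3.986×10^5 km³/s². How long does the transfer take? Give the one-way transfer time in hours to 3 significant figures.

Semi-major axis of the transfer orbit: a_t = (8710 + 59200)/2 = 33955 km.
By Kepler's third law the transfer-orbit period is T = 2π√(a_t³/μ), so t = T/2 = 31130 s.
Converting: 31130 s ÷ 3600 s/hour = 8.65 hours.

t = 8.65 hours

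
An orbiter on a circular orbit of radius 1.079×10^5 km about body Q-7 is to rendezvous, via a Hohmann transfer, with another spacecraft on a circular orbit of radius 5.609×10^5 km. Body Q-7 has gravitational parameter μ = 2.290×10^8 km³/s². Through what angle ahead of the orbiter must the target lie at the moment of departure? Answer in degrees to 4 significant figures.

The Hohmann ellipse has a_t = (r₁ + r₂)/2 = 3.344×10^5 km.
Transfer time t = π√(a_t³/μ) = 40150 s.
The target's mean motion on its circular orbit is ω₂ = √(μ/r₂³) = 3.602×10^-5 rad/s.
Angle swept by the target during transfer: ω₂·t = 1.4462 rad = 82.86°.
The orbiter traverses 180° on the transfer ellipse, so the target must lead by 180° − 82.86° = 97.14°.

φ = 97.14°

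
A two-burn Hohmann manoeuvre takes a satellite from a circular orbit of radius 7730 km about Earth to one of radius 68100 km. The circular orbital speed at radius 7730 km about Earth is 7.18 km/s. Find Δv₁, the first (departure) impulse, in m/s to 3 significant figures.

From the circular-orbit relation v² = μ/r at r = 7730 km: μ = v²r = (7.18)² × 7730 = 3.98500×10^5 km³/s².
Semi-major axis of the transfer orbit: a_t = (7730 + 68100)/2 = 37915 km.
Circular speed at r = 7730 km: v_c = √(μ/r) = 7.180 km/s.
Transfer-orbit speed at the same r (vis-viva, a = a_t): v_t = √[μ(2/r − 1/a_t)] = 9.623 km/s.
Δv₁ = |v_t − v_c| = |9.623 − 7.180| = 2.443 km/s.

Δv₁ = 2440 m/s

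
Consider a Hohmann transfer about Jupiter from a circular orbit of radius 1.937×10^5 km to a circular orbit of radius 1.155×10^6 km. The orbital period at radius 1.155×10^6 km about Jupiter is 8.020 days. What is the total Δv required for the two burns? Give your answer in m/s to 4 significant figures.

From Kepler's third law T² = 4π²r³/μ at r = 1.155×10^6 km, T = 8.020 days = 8.020 × 86400 s = 6.92928×10^5 s: μ = 4π²r³/T² = 1.26686×10^8 km³/s².
Semi-major axis of the transfer orbit: a_t = (1.937×10^5 + 1.155×10^6)/2 = 6.7435×10^5 km.
Circular speed at r₁: v₁ = √(μ/r₁) = √(1.26686×10^8/1.937×10^5) = 25.5741 km/s.
On the transfer ellipse at r₁, vis-viva gives v_p = √[μ(2/r₁ − 1/a_t)] = 33.4694 km/s.
First burn Δv₁ = |v_p − v₁| = 7.8953 km/s.
At r₂, v₂ = √(μ/r₂) = 10.4731 km/s.
Transfer-orbit speed at r₂: v_a = √[μ(2/r₂ − 1/a_t)] = 5.61301 km/s.
Second burn Δv₂ = |v₂ − v_a| = 4.8601 km/s.
Δv = Δv₁ + Δv₂ = 7.8953 + 4.8601 = 12.76 km/s.

Δv = 12760 m/s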